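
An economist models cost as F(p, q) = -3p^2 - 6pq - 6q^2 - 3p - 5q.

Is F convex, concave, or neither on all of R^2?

concave

F is quadratic, so its Hessian is the constant matrix H = [[-6, -6], [-6, -12]].
det(H) = 36, tr(H) = -18.
det(H) > 0 and tr(H) < 0, so H is negative definite everywhere: concave.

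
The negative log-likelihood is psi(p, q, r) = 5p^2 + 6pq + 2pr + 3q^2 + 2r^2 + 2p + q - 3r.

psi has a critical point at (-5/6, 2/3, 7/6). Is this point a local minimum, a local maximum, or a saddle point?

local minimum

The Hessian is constant: H = [[10, 6, 2], [6, 6, 0], [2, 0, 4]].
Leading principal minors: Δ₁ = 10, Δ₂ = 24, Δ₃ = 72.
All leading minors are positive, so H is positive definite: a local minimum.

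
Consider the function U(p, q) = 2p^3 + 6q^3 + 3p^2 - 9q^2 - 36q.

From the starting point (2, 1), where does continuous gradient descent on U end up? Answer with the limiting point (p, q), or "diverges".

U is separable, so gradient descent decouples: p follows -∂U/∂p, q follows -∂U/∂q.
∂U/∂p = 6p(p + 1); at p=2 this is 36, so p decreases.
∂U/∂q = 18(q - 2)(q + 1); at q=1 this is -36, so q increases.
p converges to its nearest critical value 0 (a local min of the p-part); q converges to 2. The iterate converges to (0, 2).

(0, 2)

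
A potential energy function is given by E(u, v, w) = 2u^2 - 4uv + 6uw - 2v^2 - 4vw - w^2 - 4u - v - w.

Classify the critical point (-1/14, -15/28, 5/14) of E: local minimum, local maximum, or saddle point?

saddle point

The Hessian is constant: H = [[4, -4, 6], [-4, -4, -4], [6, -4, -2]].
Leading principal minors: Δ₁ = 4, Δ₂ = -32, Δ₃ = 336.
The minors fit neither the all-positive nor the alternating-sign pattern, so H is indefinite: a saddle point.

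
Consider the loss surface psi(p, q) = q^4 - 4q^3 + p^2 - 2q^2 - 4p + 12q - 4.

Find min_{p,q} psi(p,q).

psi(p,q) separates as A(p) + B(q) − 4, so its minimum is min A + min B − 4.
A'(p) = 2p - 4 vanishes at p ∈ {2}; B'(q) = 4(q - 3)(q - 1)(q + 1) vanishes at q ∈ {-1, 1, 3}.
Local minima of A (where A''>0): A(2)=-4. Local minima of B: B(-1)=-9, B(3)=-9.
So the global minimum of psi is A(2) + B(-1) − 4 = -4 − 9 − 4 = -17, attained at (2, -1).

-17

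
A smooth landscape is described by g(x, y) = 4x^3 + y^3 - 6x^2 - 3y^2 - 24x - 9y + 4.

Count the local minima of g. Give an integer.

g separates as a function of x plus a function of y, so ∇g=0 decouples.
∂g/∂x = 12(x - 2)(x + 1) = 0 at x ∈ {-1, 2}; ∂g/∂y = 3(y - 3)(y + 1) = 0 at y ∈ {-1, 3}.
The Hessian is diagonal: diag(g_xx, g_yy). Second derivatives: g_xx(-1)=-36, g_xx(2)=36; g_yy(-1)=-12, g_yy(3)=12.
Local minima occur where both diagonal entries positive: (2, 3). Count: 1.

1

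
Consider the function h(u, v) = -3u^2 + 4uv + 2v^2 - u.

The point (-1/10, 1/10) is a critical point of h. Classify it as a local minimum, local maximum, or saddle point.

saddle point

The Hessian of h is constant: H = [[-6, 4], [4, 4]].
det(H) = (-6)·4 − 4² = -40.
Since det(H) < 0, H is indefinite and the critical point is a saddle point.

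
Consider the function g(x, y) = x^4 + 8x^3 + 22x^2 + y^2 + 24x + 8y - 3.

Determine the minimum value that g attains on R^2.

g(x,y) separates as P(x) + Q(y) − 3, so its minimum is min P + min Q − 3.
P'(x) = 4(x + 1)(x + 2)(x + 3) vanishes at x ∈ {-3, -2, -1}; Q'(y) = 2y + 8 vanishes at y ∈ {-4}.
Local minima of P (where P''>0): P(-3)=-9, P(-1)=-9. Local minima of Q: Q(-4)=-16.
So the global minimum of g is P(-3) + Q(-4) − 3 = -9 − 16 − 3 = -28, attained at (-3, -4).

-28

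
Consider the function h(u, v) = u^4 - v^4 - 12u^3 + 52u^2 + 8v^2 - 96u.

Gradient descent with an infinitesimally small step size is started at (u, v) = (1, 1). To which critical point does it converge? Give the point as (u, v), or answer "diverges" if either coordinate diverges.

(2, 0)

h is separable, so gradient descent decouples: u follows -∂h/∂u, v follows -∂h/∂v.
∂h/∂u = 4(u - 4)(u - 3)(u - 2); at u=1 this is -24, so u increases.
∂h/∂v = -4v(v - 2)(v + 2); at v=1 this is 12, so v decreases.
u converges to its nearest critical value 2 (a local min of the u-part); v converges to 0. The iterate converges to (2, 0).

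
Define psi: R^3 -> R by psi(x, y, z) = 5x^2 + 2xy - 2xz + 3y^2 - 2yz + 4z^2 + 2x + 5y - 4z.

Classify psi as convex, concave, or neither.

psi is quadratic, so its Hessian is the constant matrix H = [[10, 2, -2], [2, 6, -2], [-2, -2, 8]].
Leading principal minors: 10, 56, 400.
All positive ⇒ H ≻ 0 ⇒ convex.

convex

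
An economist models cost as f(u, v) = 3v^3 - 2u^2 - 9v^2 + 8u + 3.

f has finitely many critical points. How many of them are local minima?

f separates as a function of u plus a function of v, so ∇f=0 decouples.
∂f/∂u = -4(u - 2) = 0 at u ∈ {2}; ∂f/∂v = 9v(v - 2) = 0 at v ∈ {0, 2}.
The Hessian is diagonal: diag(f_uu, f_vv). Second derivatives: f_uu(2)=-4; f_vv(0)=-18, f_vv(2)=18.
Local minima occur where both diagonal entries positive: none. Count: 0.

0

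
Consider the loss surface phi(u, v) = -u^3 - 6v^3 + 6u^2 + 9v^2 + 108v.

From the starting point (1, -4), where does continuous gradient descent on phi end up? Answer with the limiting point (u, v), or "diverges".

(0, -2)

phi is separable, so gradient descent decouples: u follows -∂phi/∂u, v follows -∂phi/∂v.
∂phi/∂u = -3u(u - 4); at u=1 this is 9, so u decreases.
∂phi/∂v = -18(v - 3)(v + 2); at v=-4 this is -252, so v increases.
u converges to its nearest critical value 0 (a local min of the u-part); v converges to -2. The iterate converges to (0, -2).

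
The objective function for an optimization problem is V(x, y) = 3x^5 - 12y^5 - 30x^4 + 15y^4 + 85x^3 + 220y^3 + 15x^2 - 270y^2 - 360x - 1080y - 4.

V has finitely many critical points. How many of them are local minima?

V separates as a function of x plus a function of y, so ∇V=0 decouples.
∂V/∂x = 15(x - 4)(x - 3)(x - 2)(x + 1) = 0 at x ∈ {-1, 2, 3, 4}; ∂V/∂y = -60(y - 3)(y - 2)(y + 1)(y + 3) = 0 at y ∈ {-3, -1, 2, 3}.
The Hessian is diagonal: diag(V_xx, V_yy). Second derivatives: V_xx(-1)=-900, V_xx(2)=90, V_xx(3)=-60, V_xx(4)=150; V_yy(-3)=3600, V_yy(-1)=-1440, V_yy(2)=900, V_yy(3)=-1440.
Local minima occur where both diagonal entries positive: (2, -3), (2, 2), (4, -3), (4, 2). Count: 4.

4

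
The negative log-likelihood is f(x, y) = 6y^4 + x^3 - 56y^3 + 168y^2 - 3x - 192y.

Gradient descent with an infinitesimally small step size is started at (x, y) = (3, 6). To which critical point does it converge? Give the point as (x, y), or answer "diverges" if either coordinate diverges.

f is separable, so gradient descent decouples: x follows -∂f/∂x, y follows -∂f/∂y.
∂f/∂x = 3(x - 1)(x + 1); at x=3 this is 24, so x decreases.
∂f/∂y = 24(y - 4)(y - 2)(y - 1); at y=6 this is 960, so y decreases.
x converges to its nearest critical value 1 (a local min of the x-part); y converges to 4. The iterate converges to (1, 4).

(1, 4)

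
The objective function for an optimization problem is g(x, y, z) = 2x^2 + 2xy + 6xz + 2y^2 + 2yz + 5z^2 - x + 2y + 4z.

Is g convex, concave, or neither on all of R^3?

convex

g is quadratic, so its Hessian is the constant matrix H = [[4, 2, 6], [2, 4, 2], [6, 2, 10]].
Leading principal minors: 4, 12, 8.
All positive ⇒ H ≻ 0 ⇒ convex.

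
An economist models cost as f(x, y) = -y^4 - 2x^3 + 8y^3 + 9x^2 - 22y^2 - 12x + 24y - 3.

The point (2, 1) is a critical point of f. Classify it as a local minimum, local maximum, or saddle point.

The mixed partial ∂²f/∂x∂y is 0, so the Hessian at any point is diag(f_xx, f_yy) = diag(6(-2x + 3), 4(-3y^2 + 12y - 11)).
At (2, 1): H = diag(-6, -8).
Both eigenvalues are negative, so H is negative definite: a local maximum.

local maximum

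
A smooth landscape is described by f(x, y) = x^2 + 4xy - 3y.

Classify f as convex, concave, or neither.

f is quadratic, so its Hessian is the constant matrix H = [[2, 4], [4, 0]].
det(H) = -16, tr(H) = 2.
det(H) < 0, so H is indefinite: neither convex nor concave.

neither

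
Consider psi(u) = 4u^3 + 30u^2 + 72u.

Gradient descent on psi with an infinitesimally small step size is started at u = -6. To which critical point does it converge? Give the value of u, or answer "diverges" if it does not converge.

psi'(u) = 12(u + 2)(u + 3), so psi'(-6) = 144.
Gradient descent moves in the -psi' direction, i.e. u is decreasing.
There is no critical point below u=-6, and psi' keeps the same sign, so the iterate runs off to −∞.

diverges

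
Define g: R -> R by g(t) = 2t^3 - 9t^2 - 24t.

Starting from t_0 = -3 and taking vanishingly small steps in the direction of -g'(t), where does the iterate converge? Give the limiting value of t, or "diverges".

diverges

g'(t) = 6(t - 4)(t + 1), so g'(-3) = 84.
Gradient descent moves in the -g' direction, i.e. t is decreasing.
There is no critical point below t=-3, and g' keeps the same sign, so the iterate runs off to −∞.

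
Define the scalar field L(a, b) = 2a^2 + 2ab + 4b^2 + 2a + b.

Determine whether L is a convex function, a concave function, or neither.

L is quadratic, so its Hessian is the constant matrix H = [[4, 2], [2, 8]].
det(H) = 28, tr(H) = 12.
det(H) > 0 and tr(H) > 0, so H is positive definite everywhere: convex.

convex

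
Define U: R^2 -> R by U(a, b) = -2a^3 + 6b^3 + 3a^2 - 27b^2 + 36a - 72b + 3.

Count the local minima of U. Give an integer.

1

U separates as a function of a plus a function of b, so ∇U=0 decouples.
∂U/∂a = -6(a - 3)(a + 2) = 0 at a ∈ {-2, 3}; ∂U/∂b = 18(b - 4)(b + 1) = 0 at b ∈ {-1, 4}.
The Hessian is diagonal: diag(U_aa, U_bb). Second derivatives: U_aa(-2)=30, U_aa(3)=-30; U_bb(-1)=-90, U_bb(4)=90.
Local minima occur where both diagonal entries positive: (-2, 4). Count: 1.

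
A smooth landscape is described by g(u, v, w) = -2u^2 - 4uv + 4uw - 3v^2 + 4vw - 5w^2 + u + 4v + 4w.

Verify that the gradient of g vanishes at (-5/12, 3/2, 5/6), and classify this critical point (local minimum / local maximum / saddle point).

∇g = (-4u - 4v + 4w + 1, -4u - 6v + 4w + 4, 4u + 4v - 10w + 4); substituting (-5/12, 3/2, 5/6) gives ∇g = (0, 0, 0), so (-5/12, 3/2, 5/6) is indeed a critical point.
The Hessian is constant: H = [[-4, -4, 4], [-4, -6, 4], [4, 4, -10]].
Leading principal minors: Δ₁ = -4, Δ₂ = 8, Δ₃ = -48.
The minors alternate sign starting negative (−, +, −), so H is negative definite: a local maximum.

local maximum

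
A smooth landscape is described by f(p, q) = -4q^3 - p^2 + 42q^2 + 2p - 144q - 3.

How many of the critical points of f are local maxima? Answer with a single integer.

1

f separates as a function of p plus a function of q, so ∇f=0 decouples.
∂f/∂p = -2(p - 1) = 0 at p ∈ {1}; ∂f/∂q = -12(q - 4)(q - 3) = 0 at q ∈ {3, 4}.
The Hessian is diagonal: diag(f_pp, f_qq). Second derivatives: f_pp(1)=-2; f_qq(3)=12, f_qq(4)=-12.
Local maxima occur where both diagonal entries negative: (1, 4). Count: 1.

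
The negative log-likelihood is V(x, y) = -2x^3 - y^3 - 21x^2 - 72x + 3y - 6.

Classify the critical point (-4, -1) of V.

The mixed partial ∂²V/∂x∂y is 0, so the Hessian at any point is diag(V_xx, V_yy) = diag(-6(2x + 7), -6y).
At (-4, -1): H = diag(6, 6).
Both eigenvalues are positive, so H is positive definite: a local minimum.

local minimum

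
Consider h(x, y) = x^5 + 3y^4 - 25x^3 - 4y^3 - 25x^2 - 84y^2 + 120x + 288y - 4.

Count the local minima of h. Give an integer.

h separates as a function of x plus a function of y, so ∇h=0 decouples.
∂h/∂x = 5(x - 4)(x - 1)(x + 2)(x + 3) = 0 at x ∈ {-3, -2, 1, 4}; ∂h/∂y = 12(y - 3)(y - 2)(y + 4) = 0 at y ∈ {-4, 2, 3}.
The Hessian is diagonal: diag(h_xx, h_yy). Second derivatives: h_xx(-3)=-140, h_xx(-2)=90, h_xx(1)=-180, h_xx(4)=630; h_yy(-4)=504, h_yy(2)=-72, h_yy(3)=84.
Local minima occur where both diagonal entries positive: (-2, -4), (-2, 3), (4, -4), (4, 3). Count: 4.

4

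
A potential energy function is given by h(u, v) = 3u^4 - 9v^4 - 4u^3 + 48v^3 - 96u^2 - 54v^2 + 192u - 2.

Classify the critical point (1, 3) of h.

The mixed partial ∂²h/∂u∂v is 0, so the Hessian at any point is diag(h_uu, h_vv) = diag(12(3u^2 - 2u - 16), 36(-3v^2 + 8v - 3)).
At (1, 3): H = diag(-180, -216).
Both eigenvalues are negative, so H is negative definite: a local maximum.

local maximum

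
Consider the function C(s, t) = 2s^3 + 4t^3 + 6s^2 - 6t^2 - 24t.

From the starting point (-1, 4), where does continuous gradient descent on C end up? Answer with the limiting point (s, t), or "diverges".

C is separable, so gradient descent decouples: s follows -∂C/∂s, t follows -∂C/∂t.
∂C/∂s = 6s(s + 2); at s=-1 this is -6, so s increases.
∂C/∂t = 12(t - 2)(t + 1); at t=4 this is 120, so t decreases.
s converges to its nearest critical value 0 (a local min of the s-part); t converges to 2. The iterate converges to (0, 2).

(0, 2)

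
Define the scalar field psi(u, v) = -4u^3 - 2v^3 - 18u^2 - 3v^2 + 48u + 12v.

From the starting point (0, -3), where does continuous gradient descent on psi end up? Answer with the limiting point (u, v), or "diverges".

psi is separable, so gradient descent decouples: u follows -∂psi/∂u, v follows -∂psi/∂v.
∂psi/∂u = -12(u - 1)(u + 4); at u=0 this is 48, so u decreases.
∂psi/∂v = -6(v - 1)(v + 2); at v=-3 this is -24, so v increases.
u converges to its nearest critical value -4 (a local min of the u-part); v converges to -2. The iterate converges to (-4, -2).

(-4, -2)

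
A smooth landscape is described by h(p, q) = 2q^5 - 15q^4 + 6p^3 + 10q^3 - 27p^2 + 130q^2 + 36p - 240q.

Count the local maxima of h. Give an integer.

2

h separates as a function of p plus a function of q, so ∇h=0 decouples.
∂h/∂p = 18(p - 2)(p - 1) = 0 at p ∈ {1, 2}; ∂h/∂q = 10(q - 4)(q - 3)(q - 1)(q + 2) = 0 at q ∈ {-2, 1, 3, 4}.
The Hessian is diagonal: diag(h_pp, h_qq). Second derivatives: h_pp(1)=-18, h_pp(2)=18; h_qq(-2)=-900, h_qq(1)=180, h_qq(3)=-100, h_qq(4)=180.
Local maxima occur where both diagonal entries negative: (1, -2), (1, 3). Count: 2.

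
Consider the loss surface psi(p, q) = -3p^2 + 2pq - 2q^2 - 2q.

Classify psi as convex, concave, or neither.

concave

psi is quadratic, so its Hessian is the constant matrix H = [[-6, 2], [2, -4]].
det(H) = 20, tr(H) = -10.
det(H) > 0 and tr(H) < 0, so H is negative definite everywhere: concave.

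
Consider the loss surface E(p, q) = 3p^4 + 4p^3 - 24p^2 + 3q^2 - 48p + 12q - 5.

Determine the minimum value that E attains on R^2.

-129

E(p,q) separates as A(p) + B(q) − 5, so its minimum is min A + min B − 5.
A'(p) = 12(p - 2)(p + 1)(p + 2) vanishes at p ∈ {-2, -1, 2}; B'(q) = 6q + 12 vanishes at q ∈ {-2}.
Local minima of A (where A''>0): A(-2)=16, A(2)=-112. Local minima of B: B(-2)=-12.
So the global minimum of E is A(2) + B(-2) − 5 = -112 − 12 − 5 = -129, attained at (2, -2).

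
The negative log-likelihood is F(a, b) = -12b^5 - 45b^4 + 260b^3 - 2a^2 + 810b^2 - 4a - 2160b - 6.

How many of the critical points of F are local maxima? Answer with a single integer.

2

F separates as a function of a plus a function of b, so ∇F=0 decouples.
∂F/∂a = -4(a + 1) = 0 at a ∈ {-1}; ∂F/∂b = -60(b - 3)(b - 1)(b + 3)(b + 4) = 0 at b ∈ {-4, -3, 1, 3}.
The Hessian is diagonal: diag(F_aa, F_bb). Second derivatives: F_aa(-1)=-4; F_bb(-4)=2100, F_bb(-3)=-1440, F_bb(1)=2400, F_bb(3)=-5040.
Local maxima occur where both diagonal entries negative: (-1, -3), (-1, 3). Count: 2.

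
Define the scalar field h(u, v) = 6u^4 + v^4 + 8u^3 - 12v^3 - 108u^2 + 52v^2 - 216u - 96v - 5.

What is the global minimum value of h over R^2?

-987

h(u,v) separates as P(u) + Q(v) − 5, so its minimum is min P + min Q − 5.
P'(u) = 24(u - 3)(u + 1)(u + 3) vanishes at u ∈ {-3, -1, 3}; Q'(v) = 4(v - 4)(v - 3)(v - 2) vanishes at v ∈ {2, 3, 4}.
Local minima of P (where P''>0): P(-3)=-54, P(3)=-918. Local minima of Q: Q(2)=-64, Q(4)=-64.
So the global minimum of h is P(3) + Q(2) − 5 = -918 − 64 − 5 = -987, attained at (3, 2).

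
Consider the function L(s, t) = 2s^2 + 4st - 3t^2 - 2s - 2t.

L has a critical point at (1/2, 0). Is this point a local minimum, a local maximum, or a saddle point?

The Hessian of L is constant: H = [[4, 4], [4, -6]].
det(H) = 4·(-6) − 4² = -40.
Since det(H) < 0, H is indefinite and the critical point is a saddle point.

saddle point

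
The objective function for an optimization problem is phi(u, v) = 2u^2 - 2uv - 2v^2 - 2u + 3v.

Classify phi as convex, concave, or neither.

phi is quadratic, so its Hessian is the constant matrix H = [[4, -2], [-2, -4]].
det(H) = -20, tr(H) = 0.
det(H) < 0, so H is indefinite: neither convex nor concave.

neither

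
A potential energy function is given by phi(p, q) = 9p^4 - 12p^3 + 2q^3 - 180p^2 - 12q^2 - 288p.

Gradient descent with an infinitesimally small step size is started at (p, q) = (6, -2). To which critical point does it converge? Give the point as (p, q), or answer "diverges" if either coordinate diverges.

diverges

phi is separable, so gradient descent decouples: p follows -∂phi/∂p, q follows -∂phi/∂q.
∂phi/∂p = 36(p - 4)(p + 1)(p + 2); at p=6 this is 4032, so p decreases.
∂phi/∂q = 6q(q - 4); at q=-2 this is 72, so q decreases.
The q-coordinate has no critical point in that direction and runs off to infinity.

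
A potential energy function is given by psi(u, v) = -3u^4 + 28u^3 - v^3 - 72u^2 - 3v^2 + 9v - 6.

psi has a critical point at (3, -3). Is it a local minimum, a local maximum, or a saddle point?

local minimum

The mixed partial ∂²psi/∂u∂v is 0, so the Hessian at any point is diag(psi_uu, psi_vv) = diag(12(-3u^2 + 14u - 12), -6(v + 1)).
At (3, -3): H = diag(36, 12).
Both eigenvalues are positive, so H is positive definite: a local minimum.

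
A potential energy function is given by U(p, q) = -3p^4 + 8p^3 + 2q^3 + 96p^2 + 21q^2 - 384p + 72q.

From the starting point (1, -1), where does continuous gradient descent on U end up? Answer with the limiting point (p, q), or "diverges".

U is separable, so gradient descent decouples: p follows -∂U/∂p, q follows -∂U/∂q.
∂U/∂p = -12(p - 4)(p - 2)(p + 4); at p=1 this is -180, so p increases.
∂U/∂q = 6(q + 3)(q + 4); at q=-1 this is 36, so q decreases.
p converges to its nearest critical value 2 (a local min of the p-part); q converges to -3. The iterate converges to (2, -3).

(2, -3)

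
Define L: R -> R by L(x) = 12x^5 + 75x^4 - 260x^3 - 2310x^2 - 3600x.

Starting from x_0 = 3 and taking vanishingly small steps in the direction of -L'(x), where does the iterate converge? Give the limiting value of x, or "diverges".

4

L'(x) = 60(x - 4)(x + 1)(x + 3)(x + 5), so L'(3) = -11520.
Gradient descent moves in the -L' direction, i.e. x is increasing.
The nearest critical point in that direction is x = 4, where L'' = 18900 > 0 (a local minimum). The iterate converges there.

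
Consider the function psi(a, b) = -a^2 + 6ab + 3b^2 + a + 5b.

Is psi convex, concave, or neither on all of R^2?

psi is quadratic, so its Hessian is the constant matrix H = [[-2, 6], [6, 6]].
det(H) = -48, tr(H) = 4.
det(H) < 0, so H is indefinite: neither convex nor concave.

neither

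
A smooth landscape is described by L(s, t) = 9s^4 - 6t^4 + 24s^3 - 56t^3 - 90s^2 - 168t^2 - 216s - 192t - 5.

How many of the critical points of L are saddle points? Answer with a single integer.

5

L separates as a function of s plus a function of t, so ∇L=0 decouples.
∂L/∂s = 36(s - 2)(s + 1)(s + 3) = 0 at s ∈ {-3, -1, 2}; ∂L/∂t = -24(t + 1)(t + 2)(t + 4) = 0 at t ∈ {-4, -2, -1}.
The Hessian is diagonal: diag(L_ss, L_tt). Second derivatives: L_ss(-3)=360, L_ss(-1)=-216, L_ss(2)=540; L_tt(-4)=-144, L_tt(-2)=48, L_tt(-1)=-72.
Saddle points occur where the two diagonal entries have opposite signs: (-3, -4), (-3, -1), (-1, -2), (2, -4), (2, -1). Count: 5.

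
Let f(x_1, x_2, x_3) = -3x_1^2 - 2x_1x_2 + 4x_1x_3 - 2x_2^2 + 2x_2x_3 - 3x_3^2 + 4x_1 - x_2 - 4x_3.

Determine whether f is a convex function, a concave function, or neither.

concave

f is quadratic, so its Hessian is the constant matrix H = [[-6, -2, 4], [-2, -4, 2], [4, 2, -6]].
Leading principal minors: -6, 20, -64.
Signs alternate −, +, − ⇒ H ≺ 0 ⇒ concave.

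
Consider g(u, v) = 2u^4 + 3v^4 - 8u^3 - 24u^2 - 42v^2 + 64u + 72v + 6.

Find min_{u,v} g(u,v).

-473

g(u,v) separates as P(u) + Q(v) + 6, so its minimum is min P + min Q + 6.
P'(u) = 8(u - 4)(u - 1)(u + 2) vanishes at u ∈ {-2, 1, 4}; Q'(v) = 12(v - 2)(v - 1)(v + 3) vanishes at v ∈ {-3, 1, 2}.
Local minima of P (where P''>0): P(-2)=-128, P(4)=-128. Local minima of Q: Q(-3)=-351, Q(2)=24.
So the global minimum of g is P(-2) + Q(-3) + 6 = -128 − 351 + 6 = -473, attained at (-2, -3).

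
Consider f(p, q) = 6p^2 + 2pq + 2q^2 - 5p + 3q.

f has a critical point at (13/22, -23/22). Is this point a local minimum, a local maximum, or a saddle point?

local minimum

The Hessian of f is constant: H = [[12, 2], [2, 4]].
det(H) = 12·4 − 2² = 44.
det(H) > 0 and tr(H) = 16 > 0, so H is positive definite and the point is a local minimum.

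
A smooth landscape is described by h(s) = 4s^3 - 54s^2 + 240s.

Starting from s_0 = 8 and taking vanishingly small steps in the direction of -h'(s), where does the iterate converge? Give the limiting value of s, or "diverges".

5

h'(s) = 12(s - 5)(s - 4), so h'(8) = 144.
Gradient descent moves in the -h' direction, i.e. s is decreasing.
The nearest critical point in that direction is s = 5, where h'' = 12 > 0 (a local minimum). The iterate converges there.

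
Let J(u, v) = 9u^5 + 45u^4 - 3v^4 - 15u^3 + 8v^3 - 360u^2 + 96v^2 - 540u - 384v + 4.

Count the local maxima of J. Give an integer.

4

J separates as a function of u plus a function of v, so ∇J=0 decouples.
∂J/∂u = 45(u - 2)(u + 1)(u + 2)(u + 3) = 0 at u ∈ {-3, -2, -1, 2}; ∂J/∂v = -12(v - 4)(v - 2)(v + 4) = 0 at v ∈ {-4, 2, 4}.
The Hessian is diagonal: diag(J_uu, J_vv). Second derivatives: J_uu(-3)=-450, J_uu(-2)=180, J_uu(-1)=-270, J_uu(2)=2700; J_vv(-4)=-576, J_vv(2)=144, J_vv(4)=-192.
Local maxima occur where both diagonal entries negative: (-3, -4), (-3, 4), (-1, -4), (-1, 4). Count: 4.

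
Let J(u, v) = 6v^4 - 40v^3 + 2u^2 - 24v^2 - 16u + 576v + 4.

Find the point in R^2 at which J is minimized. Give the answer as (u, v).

(4, -2)

J(u,v) separates as P(u) + Q(v) + 4, so its minimum is min P + min Q + 4.
P'(u) = 4u - 16 vanishes at u ∈ {4}; Q'(v) = 24(v - 4)(v - 3)(v + 2) vanishes at v ∈ {-2, 3, 4}.
Local minima of P (where P''>0): P(4)=-32. Local minima of Q: Q(-2)=-832, Q(4)=896.
So the global minimum of J is P(4) + Q(-2) + 4 = -32 − 832 + 4 = -860, attained at (4, -2).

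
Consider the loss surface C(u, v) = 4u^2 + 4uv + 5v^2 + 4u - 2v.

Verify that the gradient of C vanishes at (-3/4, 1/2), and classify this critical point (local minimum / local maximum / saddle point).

local minimum

∇C = (8u + 4v + 4, 4u + 10v - 2); substituting (-3/4, 1/2) gives ∇C = (0, 0), so (-3/4, 1/2) is indeed a critical point.
The Hessian of C is constant: H = [[8, 4], [4, 10]].
det(H) = 8·10 − 4² = 64.
det(H) > 0 and tr(H) = 18 > 0, so H is positive definite and the point is a local minimum.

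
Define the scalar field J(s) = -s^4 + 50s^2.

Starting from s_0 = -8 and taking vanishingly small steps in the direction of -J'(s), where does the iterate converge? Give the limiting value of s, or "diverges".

J'(s) = -4s(s - 5)(s + 5), so J'(-8) = 1248.
Gradient descent moves in the -J' direction, i.e. s is decreasing.
There is no critical point below s=-8, and J' keeps the same sign, so the iterate runs off to −∞.

diverges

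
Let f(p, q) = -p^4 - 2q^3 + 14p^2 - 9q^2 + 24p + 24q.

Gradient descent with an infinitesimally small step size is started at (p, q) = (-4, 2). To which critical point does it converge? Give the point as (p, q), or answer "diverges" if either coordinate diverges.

f is separable, so gradient descent decouples: p follows -∂f/∂p, q follows -∂f/∂q.
∂f/∂p = -4(p - 3)(p + 1)(p + 2); at p=-4 this is 168, so p decreases.
∂f/∂q = -6(q - 1)(q + 4); at q=2 this is -36, so q increases.
The p-coordinate has no critical point in that direction and runs off to infinity.

diverges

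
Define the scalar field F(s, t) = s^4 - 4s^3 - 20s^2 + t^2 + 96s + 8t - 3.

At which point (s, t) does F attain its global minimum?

F(s,t) separates as P(s) + Q(t) − 3, so its minimum is min P + min Q − 3.
P'(s) = 4(s - 4)(s - 2)(s + 3) vanishes at s ∈ {-3, 2, 4}; Q'(t) = 2(t + 4) vanishes at t ∈ {-4}.
Local minima of P (where P''>0): P(-3)=-279, P(4)=64. Local minima of Q: Q(-4)=-16.
So the global minimum of F is P(-3) + Q(-4) − 3 = -279 − 16 − 3 = -298, attained at (-3, -4).

(-3, -4)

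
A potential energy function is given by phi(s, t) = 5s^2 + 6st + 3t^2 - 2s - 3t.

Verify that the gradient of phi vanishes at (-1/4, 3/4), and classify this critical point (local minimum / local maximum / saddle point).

∇phi = (10s + 6t - 2, 6s + 6t - 3); substituting (-1/4, 3/4) gives ∇phi = (0, 0), so (-1/4, 3/4) is indeed a critical point.
The Hessian of phi is constant: H = [[10, 6], [6, 6]].
det(H) = 10·6 − 6² = 24.
det(H) > 0 and tr(H) = 16 > 0, so H is positive definite and the point is a local minimum.

local minimum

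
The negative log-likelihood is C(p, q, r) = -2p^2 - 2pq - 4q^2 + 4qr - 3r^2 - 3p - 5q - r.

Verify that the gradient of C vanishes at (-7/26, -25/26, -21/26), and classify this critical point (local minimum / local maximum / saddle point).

∇C = (-4p - 2q - 3, -2p - 8q + 4r - 5, 4q - 6r - 1); substituting (-7/26, -25/26, -21/26) gives ∇C = (0, 0, 0), so (-7/26, -25/26, -21/26) is indeed a critical point.
The Hessian is constant: H = [[-4, -2, 0], [-2, -8, 4], [0, 4, -6]].
Leading principal minors: Δ₁ = -4, Δ₂ = 28, Δ₃ = -104.
The minors alternate sign starting negative (−, +, −), so H is negative definite: a local maximum.

local maximum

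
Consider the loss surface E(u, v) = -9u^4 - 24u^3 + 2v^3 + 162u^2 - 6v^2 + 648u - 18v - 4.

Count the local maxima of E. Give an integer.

2

E separates as a function of u plus a function of v, so ∇E=0 decouples.
∂E/∂u = -36(u - 3)(u + 2)(u + 3) = 0 at u ∈ {-3, -2, 3}; ∂E/∂v = 6(v - 3)(v + 1) = 0 at v ∈ {-1, 3}.
The Hessian is diagonal: diag(E_uu, E_vv). Second derivatives: E_uu(-3)=-216, E_uu(-2)=180, E_uu(3)=-1080; E_vv(-1)=-24, E_vv(3)=24.
Local maxima occur where both diagonal entries negative: (-3, -1), (3, -1). Count: 2.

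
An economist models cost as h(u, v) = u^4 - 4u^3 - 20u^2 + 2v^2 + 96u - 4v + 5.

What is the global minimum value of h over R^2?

h(u,v) separates as P(u) + Q(v) + 5, so its minimum is min P + min Q + 5.
P'(u) = 4(u - 4)(u - 2)(u + 3) vanishes at u ∈ {-3, 2, 4}; Q'(v) = 4v - 4 vanishes at v ∈ {1}.
Local minima of P (where P''>0): P(-3)=-279, P(4)=64. Local minima of Q: Q(1)=-2.
So the global minimum of h is P(-3) + Q(1) + 5 = -279 − 2 + 5 = -276, attained at (-3, 1).

-276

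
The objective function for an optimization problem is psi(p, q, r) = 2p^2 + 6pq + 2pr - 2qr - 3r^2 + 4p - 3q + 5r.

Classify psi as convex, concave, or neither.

neither

psi is quadratic, so its Hessian is the constant matrix H = [[4, 6, 2], [6, 0, -2], [2, -2, -6]].
Leading principal minors: 4, -36, 152.
Neither pattern holds ⇒ H is indefinite ⇒ neither convex nor concave.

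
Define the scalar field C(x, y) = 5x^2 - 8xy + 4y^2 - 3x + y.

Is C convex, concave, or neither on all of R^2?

convex

C is quadratic, so its Hessian is the constant matrix H = [[10, -8], [-8, 8]].
det(H) = 16, tr(H) = 18.
det(H) > 0 and tr(H) > 0, so H is positive definite everywhere: convex.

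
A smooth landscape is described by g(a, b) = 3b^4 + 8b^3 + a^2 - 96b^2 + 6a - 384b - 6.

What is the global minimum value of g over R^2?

-1807

g(a,b) separates as P(a) + Q(b) − 6, so its minimum is min P + min Q − 6.
P'(a) = 2a + 6 vanishes at a ∈ {-3}; Q'(b) = 12(b - 4)(b + 2)(b + 4) vanishes at b ∈ {-4, -2, 4}.
Local minima of P (where P''>0): P(-3)=-9. Local minima of Q: Q(-4)=256, Q(4)=-1792.
So the global minimum of g is P(-3) + Q(4) − 6 = -9 − 1792 − 6 = -1807, attained at (-3, 4).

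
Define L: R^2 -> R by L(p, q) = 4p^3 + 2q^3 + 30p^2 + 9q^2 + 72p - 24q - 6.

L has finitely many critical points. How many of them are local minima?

1

L separates as a function of p plus a function of q, so ∇L=0 decouples.
∂L/∂p = 12(p + 2)(p + 3) = 0 at p ∈ {-3, -2}; ∂L/∂q = 6(q - 1)(q + 4) = 0 at q ∈ {-4, 1}.
The Hessian is diagonal: diag(L_pp, L_qq). Second derivatives: L_pp(-3)=-12, L_pp(-2)=12; L_qq(-4)=-30, L_qq(1)=30.
Local minima occur where both diagonal entries positive: (-2, 1). Count: 1.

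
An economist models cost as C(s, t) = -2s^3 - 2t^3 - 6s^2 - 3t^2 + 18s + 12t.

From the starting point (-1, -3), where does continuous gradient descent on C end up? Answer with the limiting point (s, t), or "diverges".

(-3, -2)

C is separable, so gradient descent decouples: s follows -∂C/∂s, t follows -∂C/∂t.
∂C/∂s = -6(s - 1)(s + 3); at s=-1 this is 24, so s decreases.
∂C/∂t = -6(t - 1)(t + 2); at t=-3 this is -24, so t increases.
s converges to its nearest critical value -3 (a local min of the s-part); t converges to -2. The iterate converges to (-3, -2).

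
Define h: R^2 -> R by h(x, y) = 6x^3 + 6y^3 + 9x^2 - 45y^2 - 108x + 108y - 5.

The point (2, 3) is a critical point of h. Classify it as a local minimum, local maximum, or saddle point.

local minimum

The mixed partial ∂²h/∂x∂y is 0, so the Hessian at any point is diag(h_xx, h_yy) = diag(18(2x + 1), 18(2y - 5)).
At (2, 3): H = diag(90, 18).
Both eigenvalues are positive, so H is positive definite: a local minimum.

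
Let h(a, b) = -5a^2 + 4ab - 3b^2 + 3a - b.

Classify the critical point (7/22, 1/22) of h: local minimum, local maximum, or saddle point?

local maximum

The Hessian of h is constant: H = [[-10, 4], [4, -6]].
det(H) = (-10)·(-6) − 4² = 44.
det(H) > 0 and tr(H) = -16 < 0, so H is negative definite and the point is a local maximum.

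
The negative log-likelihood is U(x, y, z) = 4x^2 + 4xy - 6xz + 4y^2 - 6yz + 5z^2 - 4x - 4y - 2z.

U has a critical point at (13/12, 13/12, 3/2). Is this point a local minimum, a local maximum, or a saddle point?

local minimum

The Hessian is constant: H = [[8, 4, -6], [4, 8, -6], [-6, -6, 10]].
Leading principal minors: Δ₁ = 8, Δ₂ = 48, Δ₃ = 192.
All leading minors are positive, so H is positive definite: a local minimum.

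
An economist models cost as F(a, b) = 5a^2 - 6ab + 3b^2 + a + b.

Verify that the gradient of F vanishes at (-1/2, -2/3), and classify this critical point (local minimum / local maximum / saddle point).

local minimum

∇F = (10a - 6b + 1, -6a + 6b + 1); substituting (-1/2, -2/3) gives ∇F = (0, 0), so (-1/2, -2/3) is indeed a critical point.
The Hessian of F is constant: H = [[10, -6], [-6, 6]].
det(H) = 10·6 − (-6)² = 24.
det(H) > 0 and tr(H) = 16 > 0, so H is positive definite and the point is a local minimum.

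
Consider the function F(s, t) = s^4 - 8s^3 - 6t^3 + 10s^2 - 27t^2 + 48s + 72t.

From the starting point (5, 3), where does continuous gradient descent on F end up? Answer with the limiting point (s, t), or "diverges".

F is separable, so gradient descent decouples: s follows -∂F/∂s, t follows -∂F/∂t.
∂F/∂s = 4(s - 4)(s - 3)(s + 1); at s=5 this is 48, so s decreases.
∂F/∂t = -18(t - 1)(t + 4); at t=3 this is -252, so t increases.
The t-coordinate has no critical point in that direction and runs off to infinity.

diverges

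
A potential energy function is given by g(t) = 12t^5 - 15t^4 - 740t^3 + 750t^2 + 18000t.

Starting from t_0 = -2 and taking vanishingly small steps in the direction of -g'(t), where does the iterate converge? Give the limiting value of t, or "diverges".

-3

g'(t) = 60(t - 5)(t - 4)(t + 3)(t + 5), so g'(-2) = 7560.
Gradient descent moves in the -g' direction, i.e. t is decreasing.
The nearest critical point in that direction is t = -3, where g'' = 6720 > 0 (a local minimum). The iterate converges there.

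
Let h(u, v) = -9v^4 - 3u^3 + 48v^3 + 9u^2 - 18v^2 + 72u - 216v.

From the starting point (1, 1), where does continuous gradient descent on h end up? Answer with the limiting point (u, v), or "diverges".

h is separable, so gradient descent decouples: u follows -∂h/∂u, v follows -∂h/∂v.
∂h/∂u = -9(u - 4)(u + 2); at u=1 this is 81, so u decreases.
∂h/∂v = -36(v - 3)(v - 2)(v + 1); at v=1 this is -144, so v increases.
u converges to its nearest critical value -2 (a local min of the u-part); v converges to 2. The iterate converges to (-2, 2).

(-2, 2)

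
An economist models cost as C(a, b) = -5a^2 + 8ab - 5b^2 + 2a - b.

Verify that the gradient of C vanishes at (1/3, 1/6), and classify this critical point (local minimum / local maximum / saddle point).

∇C = (-10a + 8b + 2, 8a - 10b - 1); substituting (1/3, 1/6) gives ∇C = (0, 0), so (1/3, 1/6) is indeed a critical point.
The Hessian of C is constant: H = [[-10, 8], [8, -10]].
det(H) = (-10)·(-10) − 8² = 36.
det(H) > 0 and tr(H) = -20 < 0, so H is negative definite and the point is a local maximum.

local maximum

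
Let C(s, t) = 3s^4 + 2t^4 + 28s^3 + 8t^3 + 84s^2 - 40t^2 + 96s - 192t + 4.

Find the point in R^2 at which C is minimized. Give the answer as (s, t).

C(s,t) separates as P(s) + Q(t) + 4, so its minimum is min P + min Q + 4.
P'(s) = 12(s + 1)(s + 2)(s + 4) vanishes at s ∈ {-4, -2, -1}; Q'(t) = 8(t - 3)(t + 2)(t + 4) vanishes at t ∈ {-4, -2, 3}.
Local minima of P (where P''>0): P(-4)=-64, P(-1)=-37. Local minima of Q: Q(-4)=128, Q(3)=-558.
So the global minimum of C is P(-4) + Q(3) + 4 = -64 − 558 + 4 = -618, attained at (-4, 3).

(-4, 3)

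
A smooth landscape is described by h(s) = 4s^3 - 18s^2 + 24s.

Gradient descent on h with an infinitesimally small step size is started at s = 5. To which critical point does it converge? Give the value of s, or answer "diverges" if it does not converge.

2

h'(s) = 12(s - 2)(s - 1), so h'(5) = 144.
Gradient descent moves in the -h' direction, i.e. s is decreasing.
The nearest critical point in that direction is s = 2, where h'' = 12 > 0 (a local minimum). The iterate converges there.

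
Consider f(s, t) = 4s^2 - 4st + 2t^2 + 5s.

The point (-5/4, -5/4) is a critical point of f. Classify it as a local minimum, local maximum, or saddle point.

local minimum

The Hessian of f is constant: H = [[8, -4], [-4, 4]].
det(H) = 8·4 − (-4)² = 16.
det(H) > 0 and tr(H) = 12 > 0, so H is positive definite and the point is a local minimum.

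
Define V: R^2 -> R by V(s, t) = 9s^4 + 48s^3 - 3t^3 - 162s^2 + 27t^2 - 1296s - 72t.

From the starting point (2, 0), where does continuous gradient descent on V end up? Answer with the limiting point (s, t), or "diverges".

(3, 2)

V is separable, so gradient descent decouples: s follows -∂V/∂s, t follows -∂V/∂t.
∂V/∂s = 36(s - 3)(s + 3)(s + 4); at s=2 this is -1080, so s increases.
∂V/∂t = -9(t - 4)(t - 2); at t=0 this is -72, so t increases.
s converges to its nearest critical value 3 (a local min of the s-part); t converges to 2. The iterate converges to (3, 2).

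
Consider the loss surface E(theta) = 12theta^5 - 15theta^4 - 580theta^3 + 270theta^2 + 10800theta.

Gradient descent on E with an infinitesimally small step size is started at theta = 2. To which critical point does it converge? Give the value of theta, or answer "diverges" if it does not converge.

E'(theta) = 60(theta - 5)(theta - 3)(theta + 3)(theta + 4), so E'(2) = 5400.
Gradient descent moves in the -E' direction, i.e. theta is decreasing.
The nearest critical point in that direction is theta = -3, where E'' = 2880 > 0 (a local minimum). The iterate converges there.

-3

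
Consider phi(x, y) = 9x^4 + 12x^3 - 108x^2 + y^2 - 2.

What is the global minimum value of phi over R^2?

-569

phi(x,y) separates as P(x) + Q(y) − 2, so its minimum is min P + min Q − 2.
P'(x) = 36x(x - 2)(x + 3) vanishes at x ∈ {-3, 0, 2}; Q'(y) = 2y vanishes at y ∈ {0}.
Local minima of P (where P''>0): P(-3)=-567, P(2)=-192. Local minima of Q: Q(0)=0.
So the global minimum of phi is P(-3) + Q(0) − 2 = -567 + 0 − 2 = -569, attained at (-3, 0).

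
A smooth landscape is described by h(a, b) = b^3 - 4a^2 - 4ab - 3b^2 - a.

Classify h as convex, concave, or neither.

neither

The term b^3 is cubic, so the Hessian is not constant.
∂²h/∂b² = 6b - 6, which takes both signs as b varies (negative for sufficiently negative b). A diagonal entry of the Hessian changing sign means the Hessian is neither positive- nor negative-semidefinite on all of R^2.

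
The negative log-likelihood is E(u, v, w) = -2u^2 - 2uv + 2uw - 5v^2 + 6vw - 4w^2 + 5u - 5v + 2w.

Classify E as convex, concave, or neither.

E is quadratic, so its Hessian is the constant matrix H = [[-4, -2, 2], [-2, -10, 6], [2, 6, -8]].
Leading principal minors: -4, 36, -152.
Signs alternate −, +, − ⇒ H ≺ 0 ⇒ concave.

concave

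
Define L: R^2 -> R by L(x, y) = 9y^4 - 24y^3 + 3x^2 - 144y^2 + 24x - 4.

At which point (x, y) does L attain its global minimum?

(-4, 4)

L(x,y) separates as P(x) + Q(y) − 4, so its minimum is min P + min Q − 4.
P'(x) = 6x + 24 vanishes at x ∈ {-4}; Q'(y) = 36y(y - 4)(y + 2) vanishes at y ∈ {-2, 0, 4}.
Local minima of P (where P''>0): P(-4)=-48. Local minima of Q: Q(-2)=-240, Q(4)=-1536.
So the global minimum of L is P(-4) + Q(4) − 4 = -48 − 1536 − 4 = -1588, attained at (-4, 4).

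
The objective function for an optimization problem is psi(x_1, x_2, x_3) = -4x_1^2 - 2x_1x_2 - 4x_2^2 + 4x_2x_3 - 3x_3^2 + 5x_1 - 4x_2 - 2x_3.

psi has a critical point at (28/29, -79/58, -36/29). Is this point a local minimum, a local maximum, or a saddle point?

local maximum

The Hessian is constant: H = [[-8, -2, 0], [-2, -8, 4], [0, 4, -6]].
Leading principal minors: Δ₁ = -8, Δ₂ = 60, Δ₃ = -232.
The minors alternate sign starting negative (−, +, −), so H is negative definite: a local maximum.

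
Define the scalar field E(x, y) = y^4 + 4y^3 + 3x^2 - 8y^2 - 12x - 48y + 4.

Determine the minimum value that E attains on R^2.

E(x,y) separates as P(x) + Q(y) + 4, so its minimum is min P + min Q + 4.
P'(x) = 6x - 12 vanishes at x ∈ {2}; Q'(y) = 4(y - 2)(y + 2)(y + 3) vanishes at y ∈ {-3, -2, 2}.
Local minima of P (where P''>0): P(2)=-12. Local minima of Q: Q(-3)=45, Q(2)=-80.
So the global minimum of E is P(2) + Q(2) + 4 = -12 − 80 + 4 = -88, attained at (2, 2).

-88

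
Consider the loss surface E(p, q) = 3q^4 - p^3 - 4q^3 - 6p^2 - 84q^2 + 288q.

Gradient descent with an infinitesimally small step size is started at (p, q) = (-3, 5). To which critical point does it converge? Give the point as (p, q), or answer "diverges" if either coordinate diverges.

(-4, 3)

E is separable, so gradient descent decouples: p follows -∂E/∂p, q follows -∂E/∂q.
∂E/∂p = -3p(p + 4); at p=-3 this is 9, so p decreases.
∂E/∂q = 12(q - 3)(q - 2)(q + 4); at q=5 this is 648, so q decreases.
p converges to its nearest critical value -4 (a local min of the p-part); q converges to 3. The iterate converges to (-4, 3).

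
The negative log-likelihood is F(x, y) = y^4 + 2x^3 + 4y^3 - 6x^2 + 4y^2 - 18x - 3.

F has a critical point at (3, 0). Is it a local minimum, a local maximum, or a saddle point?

The mixed partial ∂²F/∂x∂y is 0, so the Hessian at any point is diag(F_xx, F_yy) = diag(12(x - 1), 4(3y^2 + 6y + 2)).
At (3, 0): H = diag(24, 8).
Both eigenvalues are positive, so H is positive definite: a local minimum.

local minimum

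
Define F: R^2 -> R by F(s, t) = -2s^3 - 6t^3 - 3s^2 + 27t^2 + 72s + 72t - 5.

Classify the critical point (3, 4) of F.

The mixed partial ∂²F/∂s∂t is 0, so the Hessian at any point is diag(F_ss, F_tt) = diag(-6(2s + 1), 18(-2t + 3)).
At (3, 4): H = diag(-42, -90).
Both eigenvalues are negative, so H is negative definite: a local maximum.

local maximum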